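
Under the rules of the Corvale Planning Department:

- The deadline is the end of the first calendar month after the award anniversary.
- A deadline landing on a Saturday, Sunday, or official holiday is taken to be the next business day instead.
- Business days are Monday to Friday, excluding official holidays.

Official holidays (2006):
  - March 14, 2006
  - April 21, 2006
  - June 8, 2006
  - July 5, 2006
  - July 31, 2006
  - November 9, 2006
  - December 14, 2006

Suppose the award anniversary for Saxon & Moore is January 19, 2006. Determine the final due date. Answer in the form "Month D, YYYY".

February 28, 2006

1 month after January 19, 2006 falls in February 2006; the last day of that month is February 28, 2006.
Since February 28, 2006 is a Tuesday and not a holiday, the date is unchanged.
The final due date is February 28, 2006.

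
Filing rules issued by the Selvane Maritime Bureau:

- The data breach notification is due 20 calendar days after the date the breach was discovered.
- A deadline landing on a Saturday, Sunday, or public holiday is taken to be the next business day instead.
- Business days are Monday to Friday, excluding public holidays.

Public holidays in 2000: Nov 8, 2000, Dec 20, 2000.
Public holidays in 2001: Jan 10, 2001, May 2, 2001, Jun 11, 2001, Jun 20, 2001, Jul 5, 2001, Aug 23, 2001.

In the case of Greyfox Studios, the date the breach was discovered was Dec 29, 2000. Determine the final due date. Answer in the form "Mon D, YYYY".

From Dec 29, 2000, 20 calendar days later is Jan 18, 2001.
Since Jan 18, 2001 is a Thursday and not a holiday, the date is unchanged.
The final due date is Jan 18, 2001.

Jan 18, 2001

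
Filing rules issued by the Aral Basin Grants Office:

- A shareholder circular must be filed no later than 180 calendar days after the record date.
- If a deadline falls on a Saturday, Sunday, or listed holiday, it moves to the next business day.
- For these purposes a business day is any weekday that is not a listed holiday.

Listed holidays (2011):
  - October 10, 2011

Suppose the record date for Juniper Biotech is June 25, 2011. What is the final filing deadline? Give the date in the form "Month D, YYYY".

December 22, 2011

Adding 180 calendar days to June 25, 2011 gives December 22, 2011.
December 22, 2011 (Thursday) is already a business day.
So the filing is due December 22, 2011.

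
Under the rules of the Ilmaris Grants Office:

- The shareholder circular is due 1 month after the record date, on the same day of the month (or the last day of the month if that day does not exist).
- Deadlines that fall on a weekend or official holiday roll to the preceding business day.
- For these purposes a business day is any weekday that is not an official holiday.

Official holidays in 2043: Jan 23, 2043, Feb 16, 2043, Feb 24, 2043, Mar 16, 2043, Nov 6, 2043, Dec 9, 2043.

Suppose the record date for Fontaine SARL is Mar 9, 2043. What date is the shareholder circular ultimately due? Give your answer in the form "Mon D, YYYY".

1 month after Mar 9, 2043, on the same day of the month, is Apr 9, 2043.
Apr 9, 2043 falls on a Thursday, which is a business day, so no adjustment is needed.
Deadline: Apr 9, 2043.

Apr 9, 2043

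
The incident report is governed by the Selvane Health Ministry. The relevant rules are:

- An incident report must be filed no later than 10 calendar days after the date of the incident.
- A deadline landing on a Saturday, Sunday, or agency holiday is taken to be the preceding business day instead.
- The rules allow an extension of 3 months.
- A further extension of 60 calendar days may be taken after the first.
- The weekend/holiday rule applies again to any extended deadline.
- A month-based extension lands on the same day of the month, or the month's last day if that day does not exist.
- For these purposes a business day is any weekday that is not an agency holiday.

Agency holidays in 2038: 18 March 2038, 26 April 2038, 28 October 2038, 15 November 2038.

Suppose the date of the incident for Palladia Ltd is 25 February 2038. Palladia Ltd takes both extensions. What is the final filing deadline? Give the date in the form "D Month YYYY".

3 August 2038

From 25 February 2038, 10 calendar days later is 7 March 2038.
Because 7 March 2038 is a Sunday, the deadline becomes 5 March 2038 (Friday).
The 3 months extension carries 5 March 2038 to 5 June 2038.
5 June 2038 is a Saturday, so it moves to the preceding business day, 4 June 2038 (Friday).
The 60-calendar-day extension moves the deadline from 4 June 2038 to 3 August 2038.
Since 3 August 2038 is a Tuesday and not a holiday, the date is unchanged.
Final deadline: 3 August 2038.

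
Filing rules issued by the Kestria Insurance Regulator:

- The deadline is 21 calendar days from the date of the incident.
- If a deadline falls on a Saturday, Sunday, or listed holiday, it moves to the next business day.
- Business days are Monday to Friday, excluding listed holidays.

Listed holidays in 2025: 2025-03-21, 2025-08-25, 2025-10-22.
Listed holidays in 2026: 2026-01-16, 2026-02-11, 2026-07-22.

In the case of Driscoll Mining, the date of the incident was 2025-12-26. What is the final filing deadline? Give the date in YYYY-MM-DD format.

2026-01-19

21 calendar days after 2025-12-26 is 2026-01-16.
Because 2026-01-16 is a listed holiday, the deadline becomes 2026-01-19 (Monday).
The final due date is 2026-01-19.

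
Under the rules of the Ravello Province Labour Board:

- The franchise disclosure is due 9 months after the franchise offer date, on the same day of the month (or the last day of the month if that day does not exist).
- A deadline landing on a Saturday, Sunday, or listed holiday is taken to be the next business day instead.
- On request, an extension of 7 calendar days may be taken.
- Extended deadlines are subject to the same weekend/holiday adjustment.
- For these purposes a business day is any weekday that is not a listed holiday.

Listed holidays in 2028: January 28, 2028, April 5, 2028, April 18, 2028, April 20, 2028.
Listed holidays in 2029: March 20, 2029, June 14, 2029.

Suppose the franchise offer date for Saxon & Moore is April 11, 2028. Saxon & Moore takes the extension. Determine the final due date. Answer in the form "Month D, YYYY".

January 18, 2029

9 months after April 11, 2028, on the same day of the month, is January 11, 2029.
January 11, 2029 falls on a Thursday, which is a business day, so no adjustment is needed.
Add the 7 calendar-day extension to January 11, 2029: January 18, 2029.
January 18, 2029 (Thursday) is already a business day.
Deadline: January 18, 2029.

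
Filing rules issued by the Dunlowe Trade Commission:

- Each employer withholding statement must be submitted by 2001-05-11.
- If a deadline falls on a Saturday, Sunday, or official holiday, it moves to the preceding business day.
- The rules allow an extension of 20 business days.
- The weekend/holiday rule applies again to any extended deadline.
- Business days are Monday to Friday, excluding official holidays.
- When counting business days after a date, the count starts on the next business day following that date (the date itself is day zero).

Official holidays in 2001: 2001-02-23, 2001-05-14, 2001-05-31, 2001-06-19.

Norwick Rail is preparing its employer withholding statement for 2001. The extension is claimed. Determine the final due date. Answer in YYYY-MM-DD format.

2001-06-12

The stated deadline is 2001-05-11.
Since 2001-05-11 is a Friday and not a holiday, the date is unchanged.
Applying the 20-business-day extension: 20 business days after 2001-05-11 is 2001-06-12.
Since 2001-06-12 is a Tuesday and not a holiday, the date is unchanged.
Final deadline: 2001-06-12.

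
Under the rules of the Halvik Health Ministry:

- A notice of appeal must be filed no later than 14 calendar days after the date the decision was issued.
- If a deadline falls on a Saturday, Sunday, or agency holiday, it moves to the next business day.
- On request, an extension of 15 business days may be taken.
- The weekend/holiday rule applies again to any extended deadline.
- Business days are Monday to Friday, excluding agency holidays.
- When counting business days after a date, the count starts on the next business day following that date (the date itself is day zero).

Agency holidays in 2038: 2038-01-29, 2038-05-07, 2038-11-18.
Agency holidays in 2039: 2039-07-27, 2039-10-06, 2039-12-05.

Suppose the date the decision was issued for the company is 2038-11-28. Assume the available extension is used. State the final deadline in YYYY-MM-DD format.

2039-01-03

From 2038-11-28, 14 calendar days later is 2038-12-12.
2038-12-12 is a Sunday; the next business day is 2038-12-13 (Monday).
Applying the 15-business-day extension: 15 business days after 2038-12-13 is 2039-01-03.
2039-01-03 falls on a Monday, which is a business day, so no adjustment is needed.
Deadline: 2039-01-03.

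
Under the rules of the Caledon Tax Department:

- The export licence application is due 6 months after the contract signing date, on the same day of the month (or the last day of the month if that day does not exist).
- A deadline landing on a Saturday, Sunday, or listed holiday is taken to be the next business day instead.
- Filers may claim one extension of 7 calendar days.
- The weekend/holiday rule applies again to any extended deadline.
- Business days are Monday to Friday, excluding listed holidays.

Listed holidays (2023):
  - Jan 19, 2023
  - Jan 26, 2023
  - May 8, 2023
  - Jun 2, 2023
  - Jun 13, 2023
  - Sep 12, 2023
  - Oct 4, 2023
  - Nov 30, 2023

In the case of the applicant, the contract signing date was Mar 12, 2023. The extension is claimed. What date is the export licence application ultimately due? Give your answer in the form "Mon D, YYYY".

6 months from Mar 12, 2023 is Sep 12, 2023.
Because Sep 12, 2023 is a listed holiday, the deadline becomes Sep 13, 2023 (Wednesday).
With the 7-day extension, Sep 13, 2023 becomes Sep 20, 2023.
Since Sep 20, 2023 is a Wednesday and not a holiday, the date is unchanged.
Final deadline: Sep 20, 2023.

Sep 20, 2023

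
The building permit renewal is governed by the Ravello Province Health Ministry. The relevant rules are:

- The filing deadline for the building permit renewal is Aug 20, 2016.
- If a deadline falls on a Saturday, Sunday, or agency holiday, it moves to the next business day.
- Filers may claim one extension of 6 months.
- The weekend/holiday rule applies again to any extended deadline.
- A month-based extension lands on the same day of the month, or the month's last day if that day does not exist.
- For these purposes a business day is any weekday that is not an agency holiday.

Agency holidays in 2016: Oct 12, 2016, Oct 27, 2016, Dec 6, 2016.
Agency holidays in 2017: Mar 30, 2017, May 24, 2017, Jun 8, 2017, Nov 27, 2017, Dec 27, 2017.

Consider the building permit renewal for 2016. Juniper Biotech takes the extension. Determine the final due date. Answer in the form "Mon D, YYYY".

Feb 22, 2017

The statutory due date is Aug 20, 2016.
Aug 20, 2016 is a Saturday; the next business day is Aug 22, 2016 (Monday).
Add 6 months to Aug 22, 2016: Feb 22, 2017.
Feb 22, 2017 (Wednesday) is already a business day.
So the filing is due Feb 22, 2017.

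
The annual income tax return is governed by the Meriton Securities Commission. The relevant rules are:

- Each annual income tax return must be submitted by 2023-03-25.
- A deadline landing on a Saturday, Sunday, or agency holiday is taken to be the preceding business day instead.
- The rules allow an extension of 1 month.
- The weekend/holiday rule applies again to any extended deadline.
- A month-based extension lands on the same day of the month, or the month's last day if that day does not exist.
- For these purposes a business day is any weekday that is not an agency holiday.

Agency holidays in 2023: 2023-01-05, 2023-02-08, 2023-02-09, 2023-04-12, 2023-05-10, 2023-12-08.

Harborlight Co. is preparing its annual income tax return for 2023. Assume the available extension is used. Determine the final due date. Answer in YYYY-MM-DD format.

2023-04-24

The stated deadline is 2023-03-25.
2023-03-25 is a Saturday; the preceding business day is 2023-03-24 (Friday).
The 1 month extension carries 2023-03-24 to 2023-04-24.
2023-04-24 is a Monday and not a listed holiday, so it stands.
Deadline: 2023-04-24.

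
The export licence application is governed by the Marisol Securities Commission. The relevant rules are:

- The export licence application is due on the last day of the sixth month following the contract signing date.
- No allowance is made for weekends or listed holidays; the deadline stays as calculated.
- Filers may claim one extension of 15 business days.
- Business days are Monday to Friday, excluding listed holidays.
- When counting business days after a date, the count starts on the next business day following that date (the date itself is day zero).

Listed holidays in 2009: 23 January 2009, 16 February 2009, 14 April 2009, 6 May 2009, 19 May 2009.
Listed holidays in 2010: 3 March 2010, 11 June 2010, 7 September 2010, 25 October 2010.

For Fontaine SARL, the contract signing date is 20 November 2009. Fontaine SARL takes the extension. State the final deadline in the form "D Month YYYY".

6 months after 20 November 2009 is May 2010; that month ends on 31 May 2010.
31 May 2010 is a Monday; no weekend or holiday adjustment applies.
Applying the 15-business-day extension: 15 business days after 31 May 2010 is 22 June 2010.
22 June 2010 falls on a Tuesday. The rules make no weekend/holiday allowance, so it remains 22 June 2010.
So the filing is due 22 June 2010.

22 June 2010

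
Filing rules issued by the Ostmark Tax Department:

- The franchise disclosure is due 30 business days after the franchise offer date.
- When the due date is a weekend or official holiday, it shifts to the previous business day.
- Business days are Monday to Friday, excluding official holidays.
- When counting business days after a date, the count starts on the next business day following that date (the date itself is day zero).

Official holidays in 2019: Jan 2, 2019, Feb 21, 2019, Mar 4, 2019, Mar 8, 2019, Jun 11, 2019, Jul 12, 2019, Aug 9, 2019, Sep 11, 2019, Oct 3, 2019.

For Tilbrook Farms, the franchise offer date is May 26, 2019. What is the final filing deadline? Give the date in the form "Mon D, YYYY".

Counting 30 business days after May 26, 2019 (skipping weekends and listed holidays) reaches Jul 8, 2019.
Jul 8, 2019 is a Monday and not a listed holiday, so it stands.
So the filing is due Jul 8, 2019.

Jul 8, 2019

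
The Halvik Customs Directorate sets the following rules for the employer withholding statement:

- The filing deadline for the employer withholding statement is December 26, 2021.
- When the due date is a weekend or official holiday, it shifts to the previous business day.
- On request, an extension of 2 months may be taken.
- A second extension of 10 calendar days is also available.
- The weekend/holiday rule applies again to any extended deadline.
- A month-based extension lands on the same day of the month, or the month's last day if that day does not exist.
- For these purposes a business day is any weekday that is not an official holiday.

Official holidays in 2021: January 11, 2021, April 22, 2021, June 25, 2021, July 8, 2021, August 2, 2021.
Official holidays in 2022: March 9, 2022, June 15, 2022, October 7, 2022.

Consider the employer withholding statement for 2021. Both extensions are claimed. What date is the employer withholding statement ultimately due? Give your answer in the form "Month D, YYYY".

The stated deadline is December 26, 2021.
Because December 26, 2021 is a Sunday, the deadline becomes December 24, 2021 (Friday).
The 2 months extension carries December 24, 2021 to February 24, 2022.
Since February 24, 2022 is a Thursday and not a holiday, the date is unchanged.
The 10-calendar-day extension moves the deadline from February 24, 2022 to March 6, 2022.
March 6, 2022 falls on a Sunday. Rolling to the preceding business day gives March 4, 2022, a Friday.
So the filing is due March 4, 2022.

March 4, 2022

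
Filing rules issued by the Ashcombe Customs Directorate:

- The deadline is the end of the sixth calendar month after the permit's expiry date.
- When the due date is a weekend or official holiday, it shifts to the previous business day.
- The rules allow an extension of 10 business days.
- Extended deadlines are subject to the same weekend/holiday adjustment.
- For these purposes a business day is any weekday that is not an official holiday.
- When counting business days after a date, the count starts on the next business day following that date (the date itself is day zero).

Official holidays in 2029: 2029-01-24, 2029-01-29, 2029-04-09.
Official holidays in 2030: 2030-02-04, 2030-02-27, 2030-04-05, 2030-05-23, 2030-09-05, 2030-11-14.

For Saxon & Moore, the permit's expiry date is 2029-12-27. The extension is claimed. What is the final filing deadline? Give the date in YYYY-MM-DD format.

6 months after 2029-12-27 is June 2030; that month ends on 2030-06-30.
2030-06-30 is a Sunday, so it moves to the preceding business day, 2030-06-28 (Friday).
Applying the 10-business-day extension: 10 business days after 2030-06-28 is 2030-07-12.
Since 2030-07-12 is a Friday and not a holiday, the date is unchanged.
The final due date is 2030-07-12.

2030-07-12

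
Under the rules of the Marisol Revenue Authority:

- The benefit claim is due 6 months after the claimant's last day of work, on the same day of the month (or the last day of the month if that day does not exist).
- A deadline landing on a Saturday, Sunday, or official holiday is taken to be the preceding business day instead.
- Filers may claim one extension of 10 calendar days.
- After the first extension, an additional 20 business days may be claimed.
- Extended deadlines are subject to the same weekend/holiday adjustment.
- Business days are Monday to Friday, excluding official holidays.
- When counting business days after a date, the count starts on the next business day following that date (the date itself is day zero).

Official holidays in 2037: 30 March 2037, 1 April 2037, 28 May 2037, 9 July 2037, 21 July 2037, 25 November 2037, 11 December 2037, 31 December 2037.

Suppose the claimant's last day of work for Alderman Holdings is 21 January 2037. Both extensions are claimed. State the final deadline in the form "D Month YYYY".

27 August 2037

6 months after 21 January 2037, on the same day of the month, is 21 July 2037.
Because 21 July 2037 is a listed holiday, the deadline becomes 20 July 2037 (Monday).
The 10-calendar-day extension moves the deadline from 20 July 2037 to 30 July 2037.
30 July 2037 (Thursday) is already a business day.
Counting 20 further business days from 30 July 2037 reaches 27 August 2037.
27 August 2037 (Thursday) is already a business day.
So the filing is due 27 August 2037.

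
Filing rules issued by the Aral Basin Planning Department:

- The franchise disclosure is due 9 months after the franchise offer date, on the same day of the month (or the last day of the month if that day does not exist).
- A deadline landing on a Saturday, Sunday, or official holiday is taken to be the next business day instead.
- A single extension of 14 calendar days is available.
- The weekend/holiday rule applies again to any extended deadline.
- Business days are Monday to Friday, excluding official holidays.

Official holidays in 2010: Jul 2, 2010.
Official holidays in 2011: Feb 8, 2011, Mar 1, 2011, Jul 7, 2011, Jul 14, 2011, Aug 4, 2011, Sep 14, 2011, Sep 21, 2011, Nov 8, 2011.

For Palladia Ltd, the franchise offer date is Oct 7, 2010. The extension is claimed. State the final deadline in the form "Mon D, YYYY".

Jul 22, 2011

9 months after Oct 7, 2010, on the same day of the month, is Jul 7, 2011.
Because Jul 7, 2011 is a listed holiday, the deadline becomes Jul 8, 2011 (Friday).
With the 14-day extension, Jul 8, 2011 becomes Jul 22, 2011.
Jul 22, 2011 falls on a Friday, which is a business day, so no adjustment is needed.
Deadline: Jul 22, 2011.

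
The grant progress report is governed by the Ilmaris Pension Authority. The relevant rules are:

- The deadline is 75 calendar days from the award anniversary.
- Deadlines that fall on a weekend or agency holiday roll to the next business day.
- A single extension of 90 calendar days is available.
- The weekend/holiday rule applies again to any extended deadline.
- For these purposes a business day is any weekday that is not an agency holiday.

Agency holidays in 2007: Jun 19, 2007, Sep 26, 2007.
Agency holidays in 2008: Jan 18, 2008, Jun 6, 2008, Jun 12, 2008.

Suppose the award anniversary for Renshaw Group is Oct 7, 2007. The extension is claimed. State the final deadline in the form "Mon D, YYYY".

From Oct 7, 2007, 75 calendar days later is Dec 21, 2007.
Since Dec 21, 2007 is a Friday and not a holiday, the date is unchanged.
The 90-calendar-day extension moves the deadline from Dec 21, 2007 to Mar 20, 2008.
Since Mar 20, 2008 is a Thursday and not a holiday, the date is unchanged.
Deadline: Mar 20, 2008.

Mar 20, 2008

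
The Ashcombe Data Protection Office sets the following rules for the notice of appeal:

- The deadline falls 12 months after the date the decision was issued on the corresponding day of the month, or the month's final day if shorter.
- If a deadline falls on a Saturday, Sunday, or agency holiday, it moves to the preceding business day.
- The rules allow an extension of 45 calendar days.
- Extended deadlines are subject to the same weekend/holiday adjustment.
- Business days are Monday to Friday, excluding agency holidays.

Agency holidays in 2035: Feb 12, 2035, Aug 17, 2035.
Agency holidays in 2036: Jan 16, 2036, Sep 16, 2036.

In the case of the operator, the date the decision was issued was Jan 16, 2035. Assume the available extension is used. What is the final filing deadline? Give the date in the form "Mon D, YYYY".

Feb 29, 2036

Moving 12 months forward from Jan 16, 2035 on the corresponding day gives Jan 16, 2036.
Because Jan 16, 2036 is a listed holiday, the deadline becomes Jan 15, 2036 (Tuesday).
Applying the 45-calendar-day extension: Jan 15, 2036 + 45 days = Feb 29, 2036.
Feb 29, 2036 is a Friday and not a listed holiday, so it stands.
The final due date is Feb 29, 2036.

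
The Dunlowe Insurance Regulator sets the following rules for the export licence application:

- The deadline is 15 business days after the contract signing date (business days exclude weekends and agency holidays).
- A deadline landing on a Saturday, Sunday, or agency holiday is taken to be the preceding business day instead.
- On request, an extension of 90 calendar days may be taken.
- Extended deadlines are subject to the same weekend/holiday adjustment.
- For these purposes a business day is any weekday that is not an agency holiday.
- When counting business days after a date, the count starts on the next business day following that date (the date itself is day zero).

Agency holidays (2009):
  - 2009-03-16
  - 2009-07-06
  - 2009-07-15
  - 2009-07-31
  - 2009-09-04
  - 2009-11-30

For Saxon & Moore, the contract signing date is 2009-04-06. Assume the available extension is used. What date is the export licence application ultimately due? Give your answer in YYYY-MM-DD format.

Counting 15 business days after 2009-04-06 (skipping weekends and listed holidays) reaches 2009-04-27.
2009-04-27 falls on a Monday, which is a business day, so no adjustment is needed.
Add the 90 calendar-day extension to 2009-04-27: 2009-07-26.
2009-07-26 is a Sunday, so it moves to the preceding business day, 2009-07-24 (Friday).
Final deadline: 2009-07-24.

2009-07-24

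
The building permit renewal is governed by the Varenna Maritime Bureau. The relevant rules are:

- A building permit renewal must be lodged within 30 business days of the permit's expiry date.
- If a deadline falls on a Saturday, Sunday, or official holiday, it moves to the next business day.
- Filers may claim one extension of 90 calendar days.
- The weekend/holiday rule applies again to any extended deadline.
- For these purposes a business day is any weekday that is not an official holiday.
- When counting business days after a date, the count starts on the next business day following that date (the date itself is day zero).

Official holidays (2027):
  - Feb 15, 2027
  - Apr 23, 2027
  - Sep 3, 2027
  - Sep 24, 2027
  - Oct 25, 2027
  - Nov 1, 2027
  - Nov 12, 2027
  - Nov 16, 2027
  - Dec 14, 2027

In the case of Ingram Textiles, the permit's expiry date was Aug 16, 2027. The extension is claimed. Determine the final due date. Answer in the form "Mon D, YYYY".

Dec 28, 2027

30 business days after Aug 16, 2027, excluding weekends and holidays, is Sep 29, 2027.
Sep 29, 2027 (Wednesday) is already a business day.
Applying the 90-calendar-day extension: Sep 29, 2027 + 90 days = Dec 28, 2027.
Dec 28, 2027 (Tuesday) is already a business day.
Deadline: Dec 28, 2027.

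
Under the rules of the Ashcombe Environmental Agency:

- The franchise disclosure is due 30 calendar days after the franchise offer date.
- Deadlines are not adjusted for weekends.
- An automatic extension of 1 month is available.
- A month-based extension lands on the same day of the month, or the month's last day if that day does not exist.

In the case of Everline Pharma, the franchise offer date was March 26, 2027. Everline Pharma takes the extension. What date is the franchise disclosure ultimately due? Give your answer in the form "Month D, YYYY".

May 25, 2027

From March 26, 2027, 30 calendar days later is April 25, 2027.
April 25, 2027 is a Sunday; no weekend or holiday adjustment applies.
Applying the 1 month extension: 1 month after April 25, 2027 is May 25, 2027.
May 25, 2027 is a Tuesday; no weekend or holiday adjustment applies.
Final deadline: May 25, 2027.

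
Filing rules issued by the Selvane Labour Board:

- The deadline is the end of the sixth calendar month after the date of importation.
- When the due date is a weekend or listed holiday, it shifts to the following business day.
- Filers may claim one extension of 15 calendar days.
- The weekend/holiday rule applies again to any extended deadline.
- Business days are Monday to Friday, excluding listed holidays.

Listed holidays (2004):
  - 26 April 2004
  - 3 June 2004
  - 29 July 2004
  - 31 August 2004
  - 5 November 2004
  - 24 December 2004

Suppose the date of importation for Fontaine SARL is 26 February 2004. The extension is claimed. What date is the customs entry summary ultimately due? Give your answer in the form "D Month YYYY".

6 months after 26 February 2004 is August 2004; that month ends on 31 August 2004.
31 August 2004 falls on a listed holiday. Rolling to the next business day gives 1 September 2004, a Wednesday.
Add the 15 calendar-day extension to 1 September 2004: 16 September 2004.
16 September 2004 (Thursday) is already a business day.
So the filing is due 16 September 2004.

16 September 2004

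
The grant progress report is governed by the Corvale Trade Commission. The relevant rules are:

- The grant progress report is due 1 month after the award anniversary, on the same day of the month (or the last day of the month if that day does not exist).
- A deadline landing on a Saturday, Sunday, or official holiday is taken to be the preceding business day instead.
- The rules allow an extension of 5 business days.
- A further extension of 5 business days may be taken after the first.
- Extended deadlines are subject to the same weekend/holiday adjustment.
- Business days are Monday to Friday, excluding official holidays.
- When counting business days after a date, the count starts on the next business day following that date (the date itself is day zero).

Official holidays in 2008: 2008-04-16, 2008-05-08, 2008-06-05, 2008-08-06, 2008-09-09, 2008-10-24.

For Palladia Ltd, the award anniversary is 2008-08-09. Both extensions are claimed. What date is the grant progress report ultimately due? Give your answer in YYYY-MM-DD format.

Moving 1 month forward from 2008-08-09 on the corresponding day gives 2008-09-09.
2008-09-09 is a listed holiday; the preceding business day is 2008-09-08 (Monday).
Applying the 5-business-day extension: 5 business days after 2008-09-08 is 2008-09-16.
2008-09-16 is a Tuesday and not a listed holiday, so it stands.
Counting 5 further business days from 2008-09-16 reaches 2008-09-23.
2008-09-23 is a Tuesday and not a listed holiday, so it stands.
Final deadline: 2008-09-23.

2008-09-23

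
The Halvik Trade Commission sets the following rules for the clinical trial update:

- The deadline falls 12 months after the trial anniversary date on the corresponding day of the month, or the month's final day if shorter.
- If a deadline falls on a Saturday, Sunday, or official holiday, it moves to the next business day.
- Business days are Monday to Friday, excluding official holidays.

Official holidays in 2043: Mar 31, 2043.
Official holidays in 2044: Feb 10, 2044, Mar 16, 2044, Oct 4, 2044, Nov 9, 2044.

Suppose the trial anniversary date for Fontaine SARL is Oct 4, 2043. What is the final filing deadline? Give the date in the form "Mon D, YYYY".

Oct 5, 2044

Moving 12 months forward from Oct 4, 2043 on the corresponding day gives Oct 4, 2044.
Because Oct 4, 2044 is a listed holiday, the deadline becomes Oct 5, 2044 (Wednesday).
Final deadline: Oct 5, 2044.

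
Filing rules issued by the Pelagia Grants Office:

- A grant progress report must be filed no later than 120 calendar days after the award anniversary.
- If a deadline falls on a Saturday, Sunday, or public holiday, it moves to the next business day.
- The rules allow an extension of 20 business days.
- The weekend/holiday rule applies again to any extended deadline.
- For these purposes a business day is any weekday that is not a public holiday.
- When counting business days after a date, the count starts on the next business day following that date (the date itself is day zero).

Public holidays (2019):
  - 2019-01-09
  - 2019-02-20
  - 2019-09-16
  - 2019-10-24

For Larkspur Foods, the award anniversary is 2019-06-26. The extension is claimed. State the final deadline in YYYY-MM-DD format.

From 2019-06-26, 120 calendar days later is 2019-10-24.
Because 2019-10-24 is a listed holiday, the deadline becomes 2019-10-25 (Friday).
The 20-business-day extension runs from 2019-10-25 to 2019-11-22.
2019-11-22 (Friday) is already a business day.
The final due date is 2019-11-22.

2019-11-22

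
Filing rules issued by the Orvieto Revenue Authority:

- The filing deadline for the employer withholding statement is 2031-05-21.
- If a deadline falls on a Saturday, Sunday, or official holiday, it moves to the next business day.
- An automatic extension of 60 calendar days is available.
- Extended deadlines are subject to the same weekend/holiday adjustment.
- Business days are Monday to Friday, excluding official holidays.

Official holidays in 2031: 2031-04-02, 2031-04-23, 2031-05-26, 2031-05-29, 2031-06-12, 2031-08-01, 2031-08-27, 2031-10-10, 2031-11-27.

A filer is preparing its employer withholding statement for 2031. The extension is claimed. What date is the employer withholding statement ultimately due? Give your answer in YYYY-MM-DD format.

Start from the fixed due date, 2031-05-21.
Since 2031-05-21 is a Wednesday and not a holiday, the date is unchanged.
The 60-calendar-day extension moves the deadline from 2031-05-21 to 2031-07-20.
2031-07-20 falls on a Sunday. Rolling to the next business day gives 2031-07-21, a Monday.
Final deadline: 2031-07-21.

2031-07-21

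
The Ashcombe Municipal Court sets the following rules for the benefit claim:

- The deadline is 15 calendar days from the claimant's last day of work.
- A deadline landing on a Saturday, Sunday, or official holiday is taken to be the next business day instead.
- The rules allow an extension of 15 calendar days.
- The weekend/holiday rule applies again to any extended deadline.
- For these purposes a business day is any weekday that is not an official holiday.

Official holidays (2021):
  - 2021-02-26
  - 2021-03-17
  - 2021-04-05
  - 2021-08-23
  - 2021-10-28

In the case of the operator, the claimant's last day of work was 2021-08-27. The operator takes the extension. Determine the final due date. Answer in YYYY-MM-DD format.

2021-09-28

15 calendar days after 2021-08-27 is 2021-09-11.
2021-09-11 is a Saturday, so it moves to the next business day, 2021-09-13 (Monday).
With the 15-day extension, 2021-09-13 becomes 2021-09-28.
2021-09-28 falls on a Tuesday, which is a business day, so no adjustment is needed.
Final deadline: 2021-09-28.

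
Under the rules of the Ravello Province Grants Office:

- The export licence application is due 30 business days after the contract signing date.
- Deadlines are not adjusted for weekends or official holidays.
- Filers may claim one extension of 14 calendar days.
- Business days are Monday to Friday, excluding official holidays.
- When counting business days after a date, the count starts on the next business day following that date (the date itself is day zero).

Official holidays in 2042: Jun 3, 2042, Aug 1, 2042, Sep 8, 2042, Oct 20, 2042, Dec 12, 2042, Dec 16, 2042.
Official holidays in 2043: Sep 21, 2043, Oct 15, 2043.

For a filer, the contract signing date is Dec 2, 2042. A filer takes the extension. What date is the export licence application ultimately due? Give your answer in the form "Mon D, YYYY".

Counting 30 business days after Dec 2, 2042 (skipping weekends and listed holidays) reaches Jan 15, 2043.
No adjustment is made for weekends or holidays, so Jan 15, 2043 stands.
Applying the 14-calendar-day extension: Jan 15, 2043 + 14 days = Jan 29, 2043.
No adjustment is made for weekends or holidays, so Jan 29, 2043 stands.
Deadline: Jan 29, 2043.

Jan 29, 2043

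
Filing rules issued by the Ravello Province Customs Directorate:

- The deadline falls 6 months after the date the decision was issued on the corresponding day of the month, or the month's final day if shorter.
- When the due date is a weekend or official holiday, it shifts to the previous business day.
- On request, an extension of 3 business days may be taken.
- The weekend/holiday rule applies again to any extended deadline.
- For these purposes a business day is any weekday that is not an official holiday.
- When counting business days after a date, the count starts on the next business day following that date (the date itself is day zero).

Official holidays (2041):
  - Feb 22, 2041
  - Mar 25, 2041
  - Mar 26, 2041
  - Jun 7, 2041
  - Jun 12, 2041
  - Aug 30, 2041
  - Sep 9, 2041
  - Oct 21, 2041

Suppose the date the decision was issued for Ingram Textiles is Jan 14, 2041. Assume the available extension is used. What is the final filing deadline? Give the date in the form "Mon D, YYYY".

Jul 17, 2041

6 months from Jan 14, 2041 is Jul 14, 2041.
Because Jul 14, 2041 is a Sunday, the deadline becomes Jul 12, 2041 (Friday).
Counting 3 further business days from Jul 12, 2041 reaches Jul 17, 2041.
Jul 17, 2041 is a Wednesday and not a listed holiday, so it stands.
So the filing is due Jul 17, 2041.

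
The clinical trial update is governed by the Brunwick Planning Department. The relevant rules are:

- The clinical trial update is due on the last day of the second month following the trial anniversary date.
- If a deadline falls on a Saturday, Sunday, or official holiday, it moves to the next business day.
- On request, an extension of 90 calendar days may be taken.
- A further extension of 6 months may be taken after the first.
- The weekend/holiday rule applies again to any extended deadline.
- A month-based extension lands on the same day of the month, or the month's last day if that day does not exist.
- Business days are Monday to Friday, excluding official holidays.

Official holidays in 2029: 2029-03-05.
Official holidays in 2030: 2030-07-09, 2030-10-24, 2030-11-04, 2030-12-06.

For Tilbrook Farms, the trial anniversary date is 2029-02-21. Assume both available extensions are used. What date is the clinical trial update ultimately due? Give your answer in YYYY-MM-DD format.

2030-01-30

2 months after 2029-02-21 falls in April 2029; the last day of that month is 2029-04-30.
2029-04-30 (Monday) is already a business day.
The 90-calendar-day extension moves the deadline from 2029-04-30 to 2029-07-29.
2029-07-29 is a Sunday, so it moves to the next business day, 2029-07-30 (Monday).
The 6 months extension carries 2029-07-30 to 2030-01-30.
2030-01-30 falls on a Wednesday, which is a business day, so no adjustment is needed.
The final due date is 2030-01-30.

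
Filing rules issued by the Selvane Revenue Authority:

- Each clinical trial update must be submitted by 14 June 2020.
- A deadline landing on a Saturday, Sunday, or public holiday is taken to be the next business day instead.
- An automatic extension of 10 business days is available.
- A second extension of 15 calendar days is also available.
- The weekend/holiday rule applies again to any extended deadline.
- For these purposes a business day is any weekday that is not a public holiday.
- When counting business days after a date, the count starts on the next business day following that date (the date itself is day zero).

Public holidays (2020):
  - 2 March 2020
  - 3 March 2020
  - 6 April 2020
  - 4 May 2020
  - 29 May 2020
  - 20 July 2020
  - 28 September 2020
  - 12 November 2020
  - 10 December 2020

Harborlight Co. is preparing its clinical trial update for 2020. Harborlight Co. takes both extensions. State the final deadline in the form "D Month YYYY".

14 July 2020

Start from the fixed due date, 14 June 2020.
14 June 2020 is a Sunday; the next business day is 15 June 2020 (Monday).
Counting 10 further business days from 15 June 2020 reaches 29 June 2020.
29 June 2020 is a Monday and not a listed holiday, so it stands.
With the 15-day extension, 29 June 2020 becomes 14 July 2020.
Since 14 July 2020 is a Tuesday and not a holiday, the date is unchanged.
Deadline: 14 July 2020.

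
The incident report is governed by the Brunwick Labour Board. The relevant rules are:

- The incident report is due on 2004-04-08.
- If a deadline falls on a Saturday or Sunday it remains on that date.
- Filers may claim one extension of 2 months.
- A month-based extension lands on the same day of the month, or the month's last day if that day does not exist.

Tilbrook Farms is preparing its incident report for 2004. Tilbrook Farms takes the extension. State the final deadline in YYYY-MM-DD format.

2004-06-08

Start from the fixed due date, 2004-04-08.
2004-04-08 is a Thursday; no weekend or holiday adjustment applies.
The 2 months extension carries 2004-04-08 to 2004-06-08.
2004-06-08 falls on a Tuesday. The rules make no weekend/holiday allowance, so it remains 2004-06-08.
The final due date is 2004-06-08.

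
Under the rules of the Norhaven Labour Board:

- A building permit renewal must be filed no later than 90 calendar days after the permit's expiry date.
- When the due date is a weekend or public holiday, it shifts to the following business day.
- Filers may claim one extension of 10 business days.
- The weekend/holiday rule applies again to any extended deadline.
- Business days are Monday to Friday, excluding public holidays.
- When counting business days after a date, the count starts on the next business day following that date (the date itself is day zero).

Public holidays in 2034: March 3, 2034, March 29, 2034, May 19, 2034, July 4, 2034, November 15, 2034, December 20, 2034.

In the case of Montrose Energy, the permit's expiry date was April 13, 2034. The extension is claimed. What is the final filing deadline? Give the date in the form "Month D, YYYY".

July 26, 2034

From April 13, 2034, 90 calendar days later is July 12, 2034.
July 12, 2034 falls on a Wednesday, which is a business day, so no adjustment is needed.
The 10-business-day extension runs from July 12, 2034 to July 26, 2034.
Since July 26, 2034 is a Wednesday and not a holiday, the date is unchanged.
Final deadline: July 26, 2034.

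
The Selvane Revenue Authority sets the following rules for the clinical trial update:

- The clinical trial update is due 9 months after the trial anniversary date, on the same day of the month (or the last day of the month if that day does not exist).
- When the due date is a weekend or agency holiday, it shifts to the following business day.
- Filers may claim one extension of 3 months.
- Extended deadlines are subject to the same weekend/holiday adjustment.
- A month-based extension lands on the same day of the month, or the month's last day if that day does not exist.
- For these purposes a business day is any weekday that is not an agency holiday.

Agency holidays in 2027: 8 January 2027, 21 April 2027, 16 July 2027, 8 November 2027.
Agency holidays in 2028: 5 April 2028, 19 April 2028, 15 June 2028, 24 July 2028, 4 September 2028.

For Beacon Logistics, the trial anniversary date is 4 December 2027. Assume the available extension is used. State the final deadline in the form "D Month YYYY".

Moving 9 months forward from 4 December 2027 on the corresponding day gives 4 September 2028.
Because 4 September 2028 is a listed holiday, the deadline becomes 5 September 2028 (Tuesday).
The 3 months extension carries 5 September 2028 to 5 December 2028.
5 December 2028 falls on a Tuesday, which is a business day, so no adjustment is needed.
Deadline: 5 December 2028.

5 December 2028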